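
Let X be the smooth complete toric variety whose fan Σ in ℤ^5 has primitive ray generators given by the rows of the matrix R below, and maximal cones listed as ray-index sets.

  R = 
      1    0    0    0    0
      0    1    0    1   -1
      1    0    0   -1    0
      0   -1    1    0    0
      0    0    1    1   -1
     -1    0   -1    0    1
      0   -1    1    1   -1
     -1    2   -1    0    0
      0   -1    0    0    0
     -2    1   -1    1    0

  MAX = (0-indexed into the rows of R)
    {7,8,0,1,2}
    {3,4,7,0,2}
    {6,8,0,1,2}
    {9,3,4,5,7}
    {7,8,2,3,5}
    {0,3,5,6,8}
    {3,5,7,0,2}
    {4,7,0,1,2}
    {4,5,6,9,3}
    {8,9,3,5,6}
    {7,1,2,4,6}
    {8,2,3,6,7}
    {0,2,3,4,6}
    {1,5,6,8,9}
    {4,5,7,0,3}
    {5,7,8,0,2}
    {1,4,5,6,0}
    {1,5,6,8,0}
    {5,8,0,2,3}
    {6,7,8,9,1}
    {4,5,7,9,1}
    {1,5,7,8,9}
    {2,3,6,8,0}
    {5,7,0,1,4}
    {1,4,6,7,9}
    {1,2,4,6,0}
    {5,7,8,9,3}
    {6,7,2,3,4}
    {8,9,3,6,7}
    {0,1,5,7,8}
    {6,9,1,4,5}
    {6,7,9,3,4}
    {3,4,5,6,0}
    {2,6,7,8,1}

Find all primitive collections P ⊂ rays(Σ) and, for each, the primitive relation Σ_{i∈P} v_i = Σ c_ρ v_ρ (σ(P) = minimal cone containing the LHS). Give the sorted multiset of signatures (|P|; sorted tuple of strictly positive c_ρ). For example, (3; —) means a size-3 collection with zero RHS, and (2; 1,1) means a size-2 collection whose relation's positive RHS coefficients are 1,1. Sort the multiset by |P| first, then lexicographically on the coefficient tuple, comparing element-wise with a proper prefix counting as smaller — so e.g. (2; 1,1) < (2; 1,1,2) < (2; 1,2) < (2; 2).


Primitive collections (10):

  • {1,3}:  v_{1} + v_{3} = v_{4} ; sig = (2; 1)
  • {4,8}:  v_{4} + v_{8} = v_{6} ; sig = (2; 1)
  • {0,9}:  v_{0} + v_{9} = v_{1} + v_{5} ; sig = (2; 1,1)
  • {2,9}:  v_{2} + v_{9} = v_{7} + v_{8} ; sig = (2; 1,1)
  • {2,4,5}:  v_{2} + v_{4} + v_{5} = 0 ; sig = (3; —)
  • {0,6,7}:  v_{0} + v_{6} + v_{7} = v_{1} ; sig = (3; 1)
  • {2,5,6}:  v_{2} + v_{5} + v_{6} = v_{8} ; sig = (3; 1)
  • {5,6,7}:  v_{5} + v_{6} + v_{7} = v_{9} ; sig = (3; 1)
  • {1,2,5}:  v_{1} + v_{2} + v_{5} = v_{0} + v_{7} + v_{8} ; sig = (3; 1,1,1)
  • {0,3,7,8}:  v_{0} + v_{3} + v_{7} + v_{8} = 0 ; sig = (4; —)

so the primitive-relation signature multiset is
{ (2; 1) ×2,  (2; 1,1) ×2,  (3; —),  (3; 1) ×3,  (3; 1,1,1),  (4; —) }


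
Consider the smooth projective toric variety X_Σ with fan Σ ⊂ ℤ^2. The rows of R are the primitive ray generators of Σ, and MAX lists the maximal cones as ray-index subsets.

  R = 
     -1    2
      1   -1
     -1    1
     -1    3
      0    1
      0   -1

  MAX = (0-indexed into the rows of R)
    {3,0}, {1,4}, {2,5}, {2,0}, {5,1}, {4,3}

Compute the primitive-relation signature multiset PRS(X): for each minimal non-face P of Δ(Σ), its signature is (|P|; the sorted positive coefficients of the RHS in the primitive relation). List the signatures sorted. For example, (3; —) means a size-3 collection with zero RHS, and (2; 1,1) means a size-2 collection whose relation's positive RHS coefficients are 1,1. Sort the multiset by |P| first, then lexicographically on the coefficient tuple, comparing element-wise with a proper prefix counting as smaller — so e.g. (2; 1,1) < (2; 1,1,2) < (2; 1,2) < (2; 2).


Δ(Σ) — 6 vertices, 9 min non-faces:

  {1,2}:  v_{1} + v_{2} = 0  ⟹  sig = (2; —)
  {4,5}:  v_{4} + v_{5} = 0  ⟹  sig = (2; —)
  {0,1}:  v_{0} + v_{1} = v_{4}  ⟹  sig = (2; 1)
  {0,4}:  v_{0} + v_{4} = v_{3}  ⟹  sig = (2; 1)
  {0,5}:  v_{0} + v_{5} = v_{2}  ⟹  sig = (2; 1)
  {2,4}:  v_{2} + v_{4} = v_{0}  ⟹  sig = (2; 1)
  {3,5}:  v_{3} + v_{5} = v_{0}  ⟹  sig = (2; 1)
  {1,3}:  v_{1} + v_{3} = 2·v_{4}  ⟹  sig = (2; 2)
  {2,3}:  v_{2} + v_{3} = 2·v_{0}  ⟹  sig = (2; 2)

Sorted signature multiset PRS(X):
[(2; —), (2; —), (2; 1), (2; 1), (2; 1), (2; 1), (2; 1), (2; 2), (2; 2)]


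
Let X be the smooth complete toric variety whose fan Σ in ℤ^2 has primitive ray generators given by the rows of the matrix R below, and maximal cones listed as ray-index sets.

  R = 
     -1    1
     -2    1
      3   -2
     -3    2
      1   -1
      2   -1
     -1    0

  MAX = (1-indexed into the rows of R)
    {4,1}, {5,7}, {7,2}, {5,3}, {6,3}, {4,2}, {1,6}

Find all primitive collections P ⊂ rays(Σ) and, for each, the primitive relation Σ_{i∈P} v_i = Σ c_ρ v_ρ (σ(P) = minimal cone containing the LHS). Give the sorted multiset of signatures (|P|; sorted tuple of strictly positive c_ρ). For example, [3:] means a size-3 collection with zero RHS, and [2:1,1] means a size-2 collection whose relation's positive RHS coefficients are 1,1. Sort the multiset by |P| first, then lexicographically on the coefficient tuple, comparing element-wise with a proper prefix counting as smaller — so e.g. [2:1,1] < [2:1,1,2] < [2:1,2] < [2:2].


Minimal non-faces — 14 found among 7 rays, 7 max cones:

  P={1,5}:  v_{1} + v_{5} = 0 — sig = [2:]
  P={2,6}:  v_{2} + v_{6} = 0 — sig = [2:]
  P={3,4}:  v_{3} + v_{4} = 0 — sig = [2:]
  P={1,2}:  v_{1} + v_{2} = v_{4} — sig = [2:1]
  P={1,3}:  v_{1} + v_{3} = v_{6} — sig = [2:1]
  P={1,7}:  v_{1} + v_{7} = v_{2} — sig = [2:1]
  P={2,3}:  v_{2} + v_{3} = v_{5} — sig = [2:1]
  P={2,5}:  v_{2} + v_{5} = v_{7} — sig = [2:1]
  P={4,5}:  v_{4} + v_{5} = v_{2} — sig = [2:1]
  P={4,6}:  v_{4} + v_{6} = v_{1} — sig = [2:1]
  P={5,6}:  v_{5} + v_{6} = v_{3} — sig = [2:1]
  P={6,7}:  v_{6} + v_{7} = v_{5} — sig = [2:1]
  P={3,7}:  v_{3} + v_{7} = 2·v_{5} — sig = [2:2]
  P={4,7}:  v_{4} + v_{7} = 2·v_{2} — sig = [2:2]

Hence PRS(X_Σ) =
{ [2:] ×3,  [2:1] ×9,  [2:2] ×2 }


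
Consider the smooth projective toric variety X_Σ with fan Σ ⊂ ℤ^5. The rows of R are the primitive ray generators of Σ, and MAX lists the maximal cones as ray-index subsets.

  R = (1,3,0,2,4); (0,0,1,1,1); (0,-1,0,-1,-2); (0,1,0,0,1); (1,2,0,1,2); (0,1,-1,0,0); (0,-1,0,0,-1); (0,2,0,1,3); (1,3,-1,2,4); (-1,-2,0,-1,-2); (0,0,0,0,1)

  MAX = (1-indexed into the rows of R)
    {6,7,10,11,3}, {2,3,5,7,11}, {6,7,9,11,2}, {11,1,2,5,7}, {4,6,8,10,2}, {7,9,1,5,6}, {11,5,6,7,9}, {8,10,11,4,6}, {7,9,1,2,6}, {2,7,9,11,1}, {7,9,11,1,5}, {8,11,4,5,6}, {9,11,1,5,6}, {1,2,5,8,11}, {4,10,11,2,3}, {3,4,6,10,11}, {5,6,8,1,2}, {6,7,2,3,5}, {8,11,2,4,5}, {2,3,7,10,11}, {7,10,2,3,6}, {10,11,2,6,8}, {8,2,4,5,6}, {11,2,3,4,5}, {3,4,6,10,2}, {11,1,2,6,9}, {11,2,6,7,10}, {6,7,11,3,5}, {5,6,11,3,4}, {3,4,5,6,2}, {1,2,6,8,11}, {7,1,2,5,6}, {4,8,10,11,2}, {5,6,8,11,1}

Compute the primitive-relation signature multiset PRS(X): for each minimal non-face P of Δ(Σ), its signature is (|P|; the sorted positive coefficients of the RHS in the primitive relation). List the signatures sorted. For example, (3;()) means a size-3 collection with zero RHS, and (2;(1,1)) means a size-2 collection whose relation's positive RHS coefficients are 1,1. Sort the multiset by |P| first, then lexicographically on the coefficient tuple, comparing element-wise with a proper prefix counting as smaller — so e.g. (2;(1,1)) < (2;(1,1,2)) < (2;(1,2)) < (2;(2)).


16 minimal non-faces of Δ(Σ) (on 11 rays):

  {4,7}:  v_{4} + v_{7} = 0 ; sig = (2;())
  {5,10}:  v_{5} + v_{10} = 0 ; sig = (2;())
  {1,3}:  v_{1} + v_{3} = v_{5} ; sig = (2;(1))
  {3,8}:  v_{3} + v_{8} = v_{4} ; sig = (2;(1))
  {1,4}:  v_{1} + v_{4} = v_{5} + v_{8} ; sig = (2;(1,1))
  {1,10}:  v_{1} + v_{10} = v_{2} + v_{6} + v_{11} ; sig = (2;(1,1,1))
  {4,9}:  v_{4} + v_{9} = v_{1} + v_{6} + v_{11} ; sig = (2;(1,1,1))
  {7,8}:  v_{7} + v_{8} = v_{2} + v_{6} + v_{11} ; sig = (2;(1,1,1))
  {3,9}:  v_{3} + v_{9} = v_{5} + v_{6} + v_{7} + v_{11} ; sig = (2;(1,1,1,1))
  {8,9}:  v_{8} + v_{9} = v_{1} + v_{2} + 2·v_{6} + 2·v_{11} ; sig = (2;(1,1,2,2))
  {9,10}:  v_{9} + v_{10} = v_{2} + 2·v_{6} + v_{7} + 2·v_{11} ; sig = (2;(1,1,2,2))
  {2,5,9}:  v_{2} + v_{5} + v_{9} = 2·v_{1} + v_{7} ; sig = (3;(1,2))
  {2,3,6,11}:  v_{2} + v_{3} + v_{6} + v_{11} = 0 ; sig = (4;())
  {1,6,7,11}:  v_{1} + v_{6} + v_{7} + v_{11} = v_{9} ; sig = (4;(1))
  {2,4,6,11}:  v_{2} + v_{4} + v_{6} + v_{11} = v_{8} ; sig = (4;(1))
  {2,5,6,11}:  v_{2} + v_{5} + v_{6} + v_{11} = v_{1} ; sig = (4;(1))

Signatures (|P|; sorted positive RHS coefficients), sorted:
{ (2;()) ×2,  (2;(1)) ×2,  (2;(1,1)),  (2;(1,1,1)) ×3,  (2;(1,1,1,1)),  (2;(1,1,2,2)) ×2,  (3;(1,2)),  (4;()),  (4;(1)) ×3 }


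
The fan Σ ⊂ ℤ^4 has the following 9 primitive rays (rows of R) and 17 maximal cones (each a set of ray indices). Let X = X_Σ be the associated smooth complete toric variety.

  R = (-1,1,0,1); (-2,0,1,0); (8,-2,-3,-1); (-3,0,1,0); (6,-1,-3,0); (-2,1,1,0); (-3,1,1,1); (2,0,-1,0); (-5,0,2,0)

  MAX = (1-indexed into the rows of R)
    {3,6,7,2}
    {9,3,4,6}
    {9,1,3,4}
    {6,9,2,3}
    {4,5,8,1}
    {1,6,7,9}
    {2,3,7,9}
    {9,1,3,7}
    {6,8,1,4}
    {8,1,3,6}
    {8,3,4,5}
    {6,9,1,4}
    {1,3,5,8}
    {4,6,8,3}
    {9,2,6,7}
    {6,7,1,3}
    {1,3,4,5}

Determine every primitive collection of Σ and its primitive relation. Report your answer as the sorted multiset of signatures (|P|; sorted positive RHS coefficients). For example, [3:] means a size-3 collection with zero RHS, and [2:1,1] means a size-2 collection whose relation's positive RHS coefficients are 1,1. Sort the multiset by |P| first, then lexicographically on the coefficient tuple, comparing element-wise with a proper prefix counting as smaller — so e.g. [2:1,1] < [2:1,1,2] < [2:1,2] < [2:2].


14 collections generate NE(X_Σ); each relation:

  {2,8}:  v_{2} + v_{8} = 0  ⇒ sig = [2:]
  {1,2}:  v_{1} + v_{2} = v_{7}  ⇒ sig = [2:1]
  {2,4}:  v_{2} + v_{4} = v_{9}  ⇒ sig = [2:1]
  {7,8}:  v_{7} + v_{8} = v_{1}  ⇒ sig = [2:1]
  {8,9}:  v_{8} + v_{9} = v_{4}  ⇒ sig = [2:1]
  {4,7}:  v_{4} + v_{7} = v_{1} + v_{9}  ⇒ sig = [2:1,1]
  {2,5}:  v_{2} + v_{5} = v_{1} + v_{3} + v_{4}  ⇒ sig = [2:1,1,1]
  {5,7}:  v_{5} + v_{7} = 2·v_{1} + v_{3} + v_{4}  ⇒ sig = [2:1,1,2]
  {5,9}:  v_{5} + v_{9} = v_{1} + v_{3} + 2·v_{4}  ⇒ sig = [2:1,1,2]
  {5,6}:  v_{5} + v_{6} = 2·v_{8}  ⇒ sig = [2:2]
  {1,3,6,9}:  v_{1} + v_{3} + v_{6} + v_{9} = 0  ⇒ sig = [4:]
  {1,3,4,6}:  v_{1} + v_{3} + v_{4} + v_{6} = v_{8}  ⇒ sig = [4:1]
  {1,3,4,8}:  v_{1} + v_{3} + v_{4} + v_{8} = v_{5}  ⇒ sig = [4:1]
  {3,6,7,9}:  v_{3} + v_{6} + v_{7} + v_{9} = v_{2}  ⇒ sig = [4:1]

Sorted signature multiset PRS(X):
[[2:], [2:1], [2:1], [2:1], [2:1], [2:1,1], [2:1,1,1], [2:1,1,2], [2:1,1,2], [2:2], [4:], [4:1], [4:1], [4:1]]


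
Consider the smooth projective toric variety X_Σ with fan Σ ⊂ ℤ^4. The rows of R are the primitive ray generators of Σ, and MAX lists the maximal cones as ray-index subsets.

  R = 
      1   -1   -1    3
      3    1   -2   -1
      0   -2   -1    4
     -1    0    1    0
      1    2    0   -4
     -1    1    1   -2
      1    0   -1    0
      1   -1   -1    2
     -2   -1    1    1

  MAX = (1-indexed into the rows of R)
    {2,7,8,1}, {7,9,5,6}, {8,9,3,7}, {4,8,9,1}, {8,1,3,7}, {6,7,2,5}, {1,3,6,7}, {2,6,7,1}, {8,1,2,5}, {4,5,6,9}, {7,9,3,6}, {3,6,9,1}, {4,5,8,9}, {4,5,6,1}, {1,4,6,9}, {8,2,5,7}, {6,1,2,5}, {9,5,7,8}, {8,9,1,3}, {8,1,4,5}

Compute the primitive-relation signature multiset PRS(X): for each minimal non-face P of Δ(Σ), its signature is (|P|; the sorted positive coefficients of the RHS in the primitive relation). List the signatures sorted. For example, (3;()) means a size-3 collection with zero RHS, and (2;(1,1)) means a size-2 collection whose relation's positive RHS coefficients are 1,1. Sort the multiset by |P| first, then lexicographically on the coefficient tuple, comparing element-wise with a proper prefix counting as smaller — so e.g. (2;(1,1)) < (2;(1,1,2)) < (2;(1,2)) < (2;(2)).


Δ(Σ) — 9 vertices, 10 min non-faces:

  P={4,7}:  v_{4} + v_{7} = 0  →  sig = (2;())
  P={6,8}:  v_{6} + v_{8} = 0  →  sig = (2;())
  P={2,9}:  v_{2} + v_{9} = v_{7}  →  sig = (2;(1))
  P={3,5}:  v_{3} + v_{5} = v_{7}  →  sig = (2;(1))
  P={2,4}:  v_{2} + v_{4} = v_{1} + v_{5}  →  sig = (2;(1,1))
  P={3,4}:  v_{3} + v_{4} = v_{1} + v_{9}  →  sig = (2;(1,1))
  P={2,3}:  v_{2} + v_{3} = v_{1} + 2·v_{7}  →  sig = (2;(1,2))
  P={1,5,9}:  v_{1} + v_{5} + v_{9} = 0  →  sig = (3;())
  P={1,5,7}:  v_{1} + v_{5} + v_{7} = v_{2}  →  sig = (3;(1))
  P={1,7,9}:  v_{1} + v_{7} + v_{9} = v_{3}  →  sig = (3;(1))

Sorted signature multiset PRS(X):
[(2;()), (2;()), (2;(1)), (2;(1)), (2;(1,1)), (2;(1,1)), (2;(1,2)), (3;()), (3;(1)), (3;(1))]


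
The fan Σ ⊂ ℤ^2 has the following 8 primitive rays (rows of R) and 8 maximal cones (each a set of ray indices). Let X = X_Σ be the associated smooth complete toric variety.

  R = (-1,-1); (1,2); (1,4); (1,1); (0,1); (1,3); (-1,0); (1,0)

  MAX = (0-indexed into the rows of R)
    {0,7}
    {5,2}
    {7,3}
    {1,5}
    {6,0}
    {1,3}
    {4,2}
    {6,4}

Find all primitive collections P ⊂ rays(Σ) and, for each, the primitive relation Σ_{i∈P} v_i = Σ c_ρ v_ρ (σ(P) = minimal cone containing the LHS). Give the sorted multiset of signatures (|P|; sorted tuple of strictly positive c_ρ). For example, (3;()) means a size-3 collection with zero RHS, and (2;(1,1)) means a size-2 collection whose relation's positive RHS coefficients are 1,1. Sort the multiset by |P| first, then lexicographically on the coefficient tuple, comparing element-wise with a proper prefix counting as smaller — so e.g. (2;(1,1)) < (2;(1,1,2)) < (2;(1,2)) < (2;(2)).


Δ(Σ) — 8 vertices, 20 min non-faces:

  P = {0,3}:  v_{0} + v_{3} = 0  →  sig = (2;())
  P = {6,7}:  v_{6} + v_{7} = 0  →  sig = (2;())
  P = {0,1}:  v_{0} + v_{1} = v_{4}  →  sig = (2;(1))
  P = {0,4}:  v_{0} + v_{4} = v_{6}  →  sig = (2;(1))
  P = {1,4}:  v_{1} + v_{4} = v_{5}  →  sig = (2;(1))
  P = {3,4}:  v_{3} + v_{4} = v_{1}  →  sig = (2;(1))
  P = {3,6}:  v_{3} + v_{6} = v_{4}  →  sig = (2;(1))
  P = {4,5}:  v_{4} + v_{5} = v_{2}  →  sig = (2;(1))
  P = {4,7}:  v_{4} + v_{7} = v_{3}  →  sig = (2;(1))
  P = {2,3}:  v_{2} + v_{3} = v_{1} + v_{5}  →  sig = (2;(1,1))
  P = {5,7}:  v_{5} + v_{7} = v_{1} + v_{3}  →  sig = (2;(1,1))
  P = {0,5}:  v_{0} + v_{5} = 2·v_{4}  →  sig = (2;(2))
  P = {1,2}:  v_{1} + v_{2} = 2·v_{5}  →  sig = (2;(2))
  P = {1,6}:  v_{1} + v_{6} = 2·v_{4}  →  sig = (2;(2))
  P = {1,7}:  v_{1} + v_{7} = 2·v_{3}  →  sig = (2;(2))
  P = {2,7}:  v_{2} + v_{7} = 2·v_{1}  →  sig = (2;(2))
  P = {3,5}:  v_{3} + v_{5} = 2·v_{1}  →  sig = (2;(2))
  P = {0,2}:  v_{0} + v_{2} = 3·v_{4}  →  sig = (2;(3))
  P = {5,6}:  v_{5} + v_{6} = 3·v_{4}  →  sig = (2;(3))
  P = {2,6}:  v_{2} + v_{6} = 4·v_{4}  →  sig = (2;(4))

Hence PRS(X_Σ) =
[(2;()), (2;()), (2;(1)), (2;(1)), (2;(1)), (2;(1)), (2;(1)), (2;(1)), (2;(1)), (2;(1,1)), (2;(1,1)), (2;(2)), (2;(2)), (2;(2)), (2;(2)), (2;(2)), (2;(2)), (2;(3)), (2;(3)), (2;(4))]


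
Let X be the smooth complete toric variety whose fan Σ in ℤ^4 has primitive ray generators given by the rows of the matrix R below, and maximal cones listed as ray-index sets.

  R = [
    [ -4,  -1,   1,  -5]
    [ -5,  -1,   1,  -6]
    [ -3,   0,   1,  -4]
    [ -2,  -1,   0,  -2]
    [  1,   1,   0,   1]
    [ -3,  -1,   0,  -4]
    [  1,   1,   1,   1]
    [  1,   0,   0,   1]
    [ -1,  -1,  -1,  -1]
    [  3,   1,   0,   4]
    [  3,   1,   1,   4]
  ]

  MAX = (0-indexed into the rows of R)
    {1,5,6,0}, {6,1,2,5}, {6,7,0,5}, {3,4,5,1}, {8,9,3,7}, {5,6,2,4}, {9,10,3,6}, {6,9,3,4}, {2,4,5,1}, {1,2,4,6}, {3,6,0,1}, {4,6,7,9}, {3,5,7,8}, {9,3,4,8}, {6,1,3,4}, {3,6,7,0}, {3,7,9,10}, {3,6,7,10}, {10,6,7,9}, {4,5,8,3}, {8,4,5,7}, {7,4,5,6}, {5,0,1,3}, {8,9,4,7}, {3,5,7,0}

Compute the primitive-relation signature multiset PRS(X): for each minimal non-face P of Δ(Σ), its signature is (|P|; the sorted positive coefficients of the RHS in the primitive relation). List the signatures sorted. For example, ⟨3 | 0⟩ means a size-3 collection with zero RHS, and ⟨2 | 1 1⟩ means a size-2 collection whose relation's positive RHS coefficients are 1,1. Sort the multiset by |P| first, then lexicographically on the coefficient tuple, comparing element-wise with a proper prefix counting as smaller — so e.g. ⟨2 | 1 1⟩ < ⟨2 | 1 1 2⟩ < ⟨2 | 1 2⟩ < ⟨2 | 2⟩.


Minimal non-faces — 23 found among 11 rays, 25 max cones:

  • {5,9}:  v_{5} + v_{9} = 0 — sig = ⟨2 | 0⟩
  • {6,8}:  v_{6} + v_{8} = 0 — sig = ⟨2 | 0⟩
  • {0,4}:  v_{0} + v_{4} = v_{2} — sig = ⟨2 | 1⟩
  • {1,7}:  v_{1} + v_{7} = v_{0} — sig = ⟨2 | 1⟩
  • {2,3}:  v_{2} + v_{3} = v_{1} — sig = ⟨2 | 1⟩
  • {0,8}:  v_{0} + v_{8} = v_{3} + v_{5} — sig = ⟨2 | 1 1⟩
  • {0,9}:  v_{0} + v_{9} = v_{3} + v_{6} — sig = ⟨2 | 1 1⟩
  • {2,7}:  v_{2} + v_{7} = v_{5} + v_{6} — sig = ⟨2 | 1 1⟩
  • {4,10}:  v_{4} + v_{10} = v_{6} + v_{9} — sig = ⟨2 | 1 1⟩
  • {0,2}:  v_{0} + v_{2} = v_{1} + v_{5} + v_{6} — sig = ⟨2 | 1 1 1⟩
  • {2,8}:  v_{2} + v_{8} = v_{3} + v_{4} + v_{5} — sig = ⟨2 | 1 1 1⟩
  • {2,9}:  v_{2} + v_{9} = v_{3} + v_{4} + v_{6} — sig = ⟨2 | 1 1 1⟩
  • {5,10}:  v_{5} + v_{10} = v_{3} + v_{6} + v_{7} — sig = ⟨2 | 1 1 1⟩
  • {8,10}:  v_{8} + v_{10} = v_{3} + v_{7} + v_{9} — sig = ⟨2 | 1 1 1⟩
  • {1,8}:  v_{1} + v_{8} = 2·v_{3} + v_{4} + v_{5} — sig = ⟨2 | 1 1 2⟩
  • {1,9}:  v_{1} + v_{9} = 2·v_{3} + v_{4} + v_{6} — sig = ⟨2 | 1 1 2⟩
  • {2,10}:  v_{2} + v_{10} = v_{3} + 2·v_{6} — sig = ⟨2 | 1 2⟩
  • {0,10}:  v_{0} + v_{10} = 2·v_{3} + 2·v_{6} + v_{7} — sig = ⟨2 | 1 2 2⟩
  • {1,10}:  v_{1} + v_{10} = 2·v_{3} + 2·v_{6} — sig = ⟨2 | 2 2⟩
  • {3,4,7}:  v_{3} + v_{4} + v_{7} = 0 — sig = ⟨3 | 0⟩
  • {3,5,6}:  v_{3} + v_{5} + v_{6} = v_{0} — sig = ⟨3 | 1⟩
  • {3,6,7,9}:  v_{3} + v_{6} + v_{7} + v_{9} = v_{10} — sig = ⟨4 | 1⟩
  • {1,4,5,6}:  v_{1} + v_{4} + v_{5} + v_{6} = 2·v_{2} — sig = ⟨4 | 2⟩

Hence PRS(X_Σ) =
    ⟨2 | 0⟩
    ⟨2 | 0⟩
    ⟨2 | 1⟩
    ⟨2 | 1⟩
    ⟨2 | 1⟩
    ⟨2 | 1 1⟩
    ⟨2 | 1 1⟩
    ⟨2 | 1 1⟩
    ⟨2 | 1 1⟩
    ⟨2 | 1 1 1⟩
    ⟨2 | 1 1 1⟩
    ⟨2 | 1 1 1⟩
    ⟨2 | 1 1 1⟩
    ⟨2 | 1 1 1⟩
    ⟨2 | 1 1 2⟩
    ⟨2 | 1 1 2⟩
    ⟨2 | 1 2⟩
    ⟨2 | 1 2 2⟩
    ⟨2 | 2 2⟩
    ⟨3 | 0⟩
    ⟨3 | 1⟩
    ⟨4 | 1⟩
    ⟨4 | 2⟩


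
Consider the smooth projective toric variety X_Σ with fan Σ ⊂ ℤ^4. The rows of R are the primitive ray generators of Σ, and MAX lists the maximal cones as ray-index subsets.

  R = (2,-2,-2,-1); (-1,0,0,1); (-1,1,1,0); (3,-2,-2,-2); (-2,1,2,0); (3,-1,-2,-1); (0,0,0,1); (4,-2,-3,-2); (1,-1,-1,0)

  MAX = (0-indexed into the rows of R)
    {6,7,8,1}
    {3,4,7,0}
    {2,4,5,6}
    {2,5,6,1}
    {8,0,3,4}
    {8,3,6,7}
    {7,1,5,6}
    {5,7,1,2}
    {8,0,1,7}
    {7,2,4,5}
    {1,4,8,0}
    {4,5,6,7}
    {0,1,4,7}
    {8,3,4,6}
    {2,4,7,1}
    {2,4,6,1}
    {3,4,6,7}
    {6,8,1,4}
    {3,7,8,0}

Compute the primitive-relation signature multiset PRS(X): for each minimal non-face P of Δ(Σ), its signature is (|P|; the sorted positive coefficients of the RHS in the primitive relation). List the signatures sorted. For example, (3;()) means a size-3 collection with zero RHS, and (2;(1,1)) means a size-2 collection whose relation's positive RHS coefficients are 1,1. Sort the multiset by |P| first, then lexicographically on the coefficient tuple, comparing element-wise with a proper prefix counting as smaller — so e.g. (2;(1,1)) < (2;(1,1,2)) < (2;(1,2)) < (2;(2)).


The 12 primitive collections of Σ (r=9, n=4):

  {2,8}:  v_{2} + v_{8} = 0 ; sig = (2;())
  {1,3}:  v_{1} + v_{3} = v_{0} ; sig = (2;(1))
  {0,5}:  v_{0} + v_{5} = v_{7} + v_{8} ; sig = (2;(1,1))
  {2,3}:  v_{2} + v_{3} = v_{4} + v_{7} ; sig = (2;(1,1))
  {5,8}:  v_{5} + v_{8} = v_{6} + v_{7} ; sig = (2;(1,1))
  {0,2}:  v_{0} + v_{2} = v_{1} + v_{4} + v_{7} ; sig = (2;(1,1,1))
  {3,5}:  v_{3} + v_{5} = v_{4} + v_{6} + 2·v_{7} ; sig = (2;(1,1,2))
  {0,6}:  v_{0} + v_{6} = 2·v_{8} ; sig = (2;(2))
  {1,4,5}:  v_{1} + v_{4} + v_{5} = 0 ; sig = (3;())
  {2,6,7}:  v_{2} + v_{6} + v_{7} = v_{5} ; sig = (3;(1))
  {4,7,8}:  v_{4} + v_{7} + v_{8} = v_{3} ; sig = (3;(1))
  {1,4,6,7}:  v_{1} + v_{4} + v_{6} + v_{7} = v_{8} ; sig = (4;(1))

so the primitive-relation signature multiset is
[(2;()), (2;(1)), (2;(1,1)), (2;(1,1)), (2;(1,1)), (2;(1,1,1)), (2;(1,1,2)), (2;(2)), (3;()), (3;(1)), (3;(1)), (4;(1))]


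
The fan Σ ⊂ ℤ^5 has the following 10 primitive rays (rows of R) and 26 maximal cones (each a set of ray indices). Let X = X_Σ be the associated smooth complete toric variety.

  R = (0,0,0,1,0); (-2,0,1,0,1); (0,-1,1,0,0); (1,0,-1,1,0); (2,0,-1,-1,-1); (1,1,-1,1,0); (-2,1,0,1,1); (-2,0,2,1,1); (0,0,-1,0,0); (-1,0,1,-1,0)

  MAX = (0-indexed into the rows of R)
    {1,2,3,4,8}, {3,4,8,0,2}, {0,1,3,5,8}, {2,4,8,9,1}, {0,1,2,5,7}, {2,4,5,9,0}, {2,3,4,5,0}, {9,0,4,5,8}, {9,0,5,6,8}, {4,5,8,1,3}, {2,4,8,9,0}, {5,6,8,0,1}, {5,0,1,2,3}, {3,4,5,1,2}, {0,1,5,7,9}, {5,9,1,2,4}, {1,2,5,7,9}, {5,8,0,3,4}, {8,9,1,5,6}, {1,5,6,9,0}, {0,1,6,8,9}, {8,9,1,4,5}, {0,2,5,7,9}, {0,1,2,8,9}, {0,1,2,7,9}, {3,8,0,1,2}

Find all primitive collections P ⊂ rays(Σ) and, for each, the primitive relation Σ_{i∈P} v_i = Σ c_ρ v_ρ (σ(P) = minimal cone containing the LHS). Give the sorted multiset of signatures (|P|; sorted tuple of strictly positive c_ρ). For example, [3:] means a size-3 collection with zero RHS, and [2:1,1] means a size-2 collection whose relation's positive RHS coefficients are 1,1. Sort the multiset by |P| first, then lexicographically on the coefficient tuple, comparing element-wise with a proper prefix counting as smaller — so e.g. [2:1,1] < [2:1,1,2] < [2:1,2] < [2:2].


12 collections generate NE(X_Σ); each relation:

  P={3,9}:  v_{3} + v_{9} = 0 ; sig = [2:]
  P={2,6}:  v_{2} + v_{6} = v_{0} + v_{1} ; sig = [2:1,1]
  P={7,8}:  v_{7} + v_{8} = v_{0} + v_{1} ; sig = [2:1,1]
  P={4,6}:  v_{4} + v_{6} = v_{5} + v_{8} + v_{9} ; sig = [2:1,1,1]
  P={4,7}:  v_{4} + v_{7} = v_{2} + v_{5} + v_{9} ; sig = [2:1,1,1]
  P={3,6}:  v_{3} + v_{6} = v_{0} + v_{1} + v_{5} + v_{8} ; sig = [2:1,1,1,1]
  P={3,7}:  v_{3} + v_{7} = v_{0} + v_{1} + v_{2} + v_{5} ; sig = [2:1,1,1,1]
  P={6,7}:  v_{6} + v_{7} = 2·v_{0} + 2·v_{1} + v_{5} + v_{9} ; sig = [2:1,1,2,2]
  P={0,1,4}:  v_{0} + v_{1} + v_{4} = 0 ; sig = [3:]
  P={2,5,8}:  v_{2} + v_{5} + v_{8} = v_{3} ; sig = [3:1]
  P={0,1,2,5,9}:  v_{0} + v_{1} + v_{2} + v_{5} + v_{9} = v_{7} ; sig = [5:1]
  P={0,1,5,8,9}:  v_{0} + v_{1} + v_{5} + v_{8} + v_{9} = v_{6} ; sig = [5:1]

Signatures (|P|; sorted positive RHS coefficients), sorted:
    [2:]
    [2:1,1]
    [2:1,1]
    [2:1,1,1]
    [2:1,1,1]
    [2:1,1,1,1]
    [2:1,1,1,1]
    [2:1,1,2,2]
    [3:]
    [3:1]
    [5:1]
    [5:1]


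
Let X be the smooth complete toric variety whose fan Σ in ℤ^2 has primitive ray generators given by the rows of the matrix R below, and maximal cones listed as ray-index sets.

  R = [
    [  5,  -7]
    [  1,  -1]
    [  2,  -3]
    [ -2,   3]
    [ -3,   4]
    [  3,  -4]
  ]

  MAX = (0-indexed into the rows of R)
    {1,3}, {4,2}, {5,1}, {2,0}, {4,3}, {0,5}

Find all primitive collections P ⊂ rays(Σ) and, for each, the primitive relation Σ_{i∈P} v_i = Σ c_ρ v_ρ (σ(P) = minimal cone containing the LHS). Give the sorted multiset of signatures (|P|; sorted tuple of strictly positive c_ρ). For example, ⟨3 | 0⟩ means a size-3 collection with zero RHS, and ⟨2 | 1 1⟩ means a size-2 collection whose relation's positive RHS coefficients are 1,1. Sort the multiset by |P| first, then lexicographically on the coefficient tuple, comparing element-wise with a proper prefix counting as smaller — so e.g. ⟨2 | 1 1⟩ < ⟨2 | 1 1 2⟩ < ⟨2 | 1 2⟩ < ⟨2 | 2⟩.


9 minimal non-faces of Δ(Σ) (on 6 rays):

  • {2,3}:  v_{2} + v_{3} = 0  ⟹  sig = ⟨2 | 0⟩
  • {4,5}:  v_{4} + v_{5} = 0  ⟹  sig = ⟨2 | 0⟩
  • {0,3}:  v_{0} + v_{3} = v_{5}  ⟹  sig = ⟨2 | 1⟩
  • {0,4}:  v_{0} + v_{4} = v_{2}  ⟹  sig = ⟨2 | 1⟩
  • {1,2}:  v_{1} + v_{2} = v_{5}  ⟹  sig = ⟨2 | 1⟩
  • {1,4}:  v_{1} + v_{4} = v_{3}  ⟹  sig = ⟨2 | 1⟩
  • {2,5}:  v_{2} + v_{5} = v_{0}  ⟹  sig = ⟨2 | 1⟩
  • {3,5}:  v_{3} + v_{5} = v_{1}  ⟹  sig = ⟨2 | 1⟩
  • {0,1}:  v_{0} + v_{1} = 2·v_{5}  ⟹  sig = ⟨2 | 2⟩

Hence PRS(X_Σ) =
{ ⟨2 | 0⟩ ×2,  ⟨2 | 1⟩ ×6,  ⟨2 | 2⟩ }


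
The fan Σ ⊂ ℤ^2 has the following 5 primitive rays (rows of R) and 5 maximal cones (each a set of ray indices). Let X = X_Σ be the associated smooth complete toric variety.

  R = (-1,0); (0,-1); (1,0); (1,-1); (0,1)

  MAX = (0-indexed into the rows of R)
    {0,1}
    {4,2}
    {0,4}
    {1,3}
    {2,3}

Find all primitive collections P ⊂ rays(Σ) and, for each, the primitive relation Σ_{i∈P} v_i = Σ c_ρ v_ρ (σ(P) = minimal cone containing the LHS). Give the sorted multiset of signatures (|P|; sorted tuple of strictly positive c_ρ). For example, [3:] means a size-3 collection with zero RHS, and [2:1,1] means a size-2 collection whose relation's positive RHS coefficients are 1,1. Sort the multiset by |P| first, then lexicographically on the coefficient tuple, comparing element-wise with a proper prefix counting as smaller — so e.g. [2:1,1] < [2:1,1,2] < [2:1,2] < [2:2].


Minimal non-faces — 5 found among 5 rays, 5 max cones:

  {0,2}:  v_{0} + v_{2} = 0  →  sig = [2:]
  {1,4}:  v_{1} + v_{4} = 0  →  sig = [2:]
  {0,3}:  v_{0} + v_{3} = v_{1}  →  sig = [2:1]
  {1,2}:  v_{1} + v_{2} = v_{3}  →  sig = [2:1]
  {3,4}:  v_{3} + v_{4} = v_{2}  →  sig = [2:1]

so the primitive-relation signature multiset is
[[2:], [2:], [2:1], [2:1], [2:1]]


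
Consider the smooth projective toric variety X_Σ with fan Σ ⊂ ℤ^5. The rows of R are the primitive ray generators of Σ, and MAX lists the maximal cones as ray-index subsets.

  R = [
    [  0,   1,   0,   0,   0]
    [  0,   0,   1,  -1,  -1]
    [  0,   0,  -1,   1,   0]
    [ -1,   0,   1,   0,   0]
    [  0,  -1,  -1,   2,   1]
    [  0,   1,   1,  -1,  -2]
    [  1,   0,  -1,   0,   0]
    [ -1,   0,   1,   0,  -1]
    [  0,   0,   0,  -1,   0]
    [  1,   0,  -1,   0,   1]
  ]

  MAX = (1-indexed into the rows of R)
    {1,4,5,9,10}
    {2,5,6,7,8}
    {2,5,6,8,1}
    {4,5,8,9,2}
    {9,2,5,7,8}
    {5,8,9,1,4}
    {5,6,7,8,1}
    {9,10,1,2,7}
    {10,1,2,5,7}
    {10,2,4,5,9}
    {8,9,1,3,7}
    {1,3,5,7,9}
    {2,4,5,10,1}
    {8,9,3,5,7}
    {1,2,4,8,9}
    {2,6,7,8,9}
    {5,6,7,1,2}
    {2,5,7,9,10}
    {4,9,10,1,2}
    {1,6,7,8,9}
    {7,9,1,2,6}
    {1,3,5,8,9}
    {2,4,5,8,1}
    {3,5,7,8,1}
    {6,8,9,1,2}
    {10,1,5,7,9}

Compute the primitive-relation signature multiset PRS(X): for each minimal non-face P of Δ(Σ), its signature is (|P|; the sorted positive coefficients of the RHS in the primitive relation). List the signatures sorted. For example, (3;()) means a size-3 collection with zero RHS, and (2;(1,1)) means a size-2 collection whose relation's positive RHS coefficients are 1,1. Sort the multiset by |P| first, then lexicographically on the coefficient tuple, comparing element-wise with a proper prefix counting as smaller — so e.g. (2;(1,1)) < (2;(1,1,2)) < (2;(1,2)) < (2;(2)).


Σ has 12 primitive collections:

  • {4,7}:  v_{4} + v_{7} = 0  so sig = (2;())
  • {8,10}:  v_{8} + v_{10} = 0  so sig = (2;())
  • {2,3}:  v_{2} + v_{3} = v_{7} + v_{8}  so sig = (2;(1,1))
  • {4,6}:  v_{4} + v_{6} = v_{1} + v_{2} + v_{8}  so sig = (2;(1,1,1))
  • {6,10}:  v_{6} + v_{10} = v_{1} + v_{2} + v_{7}  so sig = (2;(1,1,1))
  • {3,4}:  v_{3} + v_{4} = v_{1} + v_{5} + v_{8} + v_{9}  so sig = (2;(1,1,1,1))
  • {3,10}:  v_{3} + v_{10} = v_{1} + v_{5} + v_{7} + v_{9}  so sig = (2;(1,1,1,1))
  • {3,6}:  v_{3} + v_{6} = v_{1} + 2·v_{7} + 2·v_{8}  so sig = (2;(1,2,2))
  • {5,6,9}:  v_{5} + v_{6} + v_{9} = v_{7} + v_{8}  so sig = (3;(1,1))
  • {1,2,5,9}:  v_{1} + v_{2} + v_{5} + v_{9} = 0  so sig = (4;())
  • {1,2,7,8}:  v_{1} + v_{2} + v_{7} + v_{8} = v_{6}  so sig = (4;(1))
  • {1,5,7,8,9}:  v_{1} + v_{5} + v_{7} + v_{8} + v_{9} = v_{3}  so sig = (5;(1))

Sorted signature multiset PRS(X):
{ (2;()) ×2,  (2;(1,1)),  (2;(1,1,1)) ×2,  (2;(1,1,1,1)) ×2,  (2;(1,2,2)),  (3;(1,1)),  (4;()),  (4;(1)),  (5;(1)) }


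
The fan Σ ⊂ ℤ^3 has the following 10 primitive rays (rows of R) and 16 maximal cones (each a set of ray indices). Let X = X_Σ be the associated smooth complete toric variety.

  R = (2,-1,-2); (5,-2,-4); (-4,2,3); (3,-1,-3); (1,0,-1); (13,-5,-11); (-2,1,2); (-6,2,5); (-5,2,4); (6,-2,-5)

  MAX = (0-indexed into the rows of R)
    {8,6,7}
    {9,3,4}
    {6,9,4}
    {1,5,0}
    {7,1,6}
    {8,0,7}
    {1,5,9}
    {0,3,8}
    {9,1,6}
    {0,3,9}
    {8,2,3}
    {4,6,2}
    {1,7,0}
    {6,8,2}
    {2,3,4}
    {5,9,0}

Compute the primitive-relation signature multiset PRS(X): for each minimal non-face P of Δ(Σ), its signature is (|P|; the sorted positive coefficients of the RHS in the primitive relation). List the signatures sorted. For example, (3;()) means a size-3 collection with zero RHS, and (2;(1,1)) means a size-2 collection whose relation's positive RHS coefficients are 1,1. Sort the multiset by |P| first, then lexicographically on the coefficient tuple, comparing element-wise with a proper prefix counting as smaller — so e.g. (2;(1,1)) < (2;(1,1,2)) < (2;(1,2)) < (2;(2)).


The 22 primitive collections of Σ (r=10, n=3):

  {0,6}:  v_{0} + v_{6} = 0  →  sig = (2;())
  {1,8}:  v_{1} + v_{8} = 0  →  sig = (2;())
  {7,9}:  v_{7} + v_{9} = 0  →  sig = (2;())
  {0,4}:  v_{0} + v_{4} = v_{3}  →  sig = (2;(1))
  {1,2}:  v_{1} + v_{2} = v_{4}  →  sig = (2;(1))
  {1,4}:  v_{1} + v_{4} = v_{9}  →  sig = (2;(1))
  {3,6}:  v_{3} + v_{6} = v_{4}  →  sig = (2;(1))
  {4,7}:  v_{4} + v_{7} = v_{8}  →  sig = (2;(1))
  {4,8}:  v_{4} + v_{8} = v_{2}  →  sig = (2;(1))
  {8,9}:  v_{8} + v_{9} = v_{4}  →  sig = (2;(1))
  {0,2}:  v_{0} + v_{2} = v_{3} + v_{8}  →  sig = (2;(1,1))
  {1,3}:  v_{1} + v_{3} = v_{0} + v_{9}  →  sig = (2;(1,1))
  {2,5}:  v_{2} + v_{5} = v_{3} + v_{9}  →  sig = (2;(1,1))
  {3,7}:  v_{3} + v_{7} = v_{0} + v_{8}  →  sig = (2;(1,1))
  {5,6}:  v_{5} + v_{6} = v_{1} + v_{9}  →  sig = (2;(1,1))
  {5,7}:  v_{5} + v_{7} = v_{0} + v_{1}  →  sig = (2;(1,1))
  {5,8}:  v_{5} + v_{8} = v_{0} + v_{9}  →  sig = (2;(1,1))
  {4,5}:  v_{4} + v_{5} = v_{0} + 2·v_{9}  →  sig = (2;(1,2))
  {2,7}:  v_{2} + v_{7} = 2·v_{8}  →  sig = (2;(2))
  {2,9}:  v_{2} + v_{9} = 2·v_{4}  →  sig = (2;(2))
  {3,5}:  v_{3} + v_{5} = 2·v_{0} + 2·v_{9}  →  sig = (2;(2,2))
  {0,1,9}:  v_{0} + v_{1} + v_{9} = v_{5}  →  sig = (3;(1))

Hence PRS(X_Σ) =
{ (2;()) ×3,  (2;(1)) ×7,  (2;(1,1)) ×7,  (2;(1,2)),  (2;(2)) ×2,  (2;(2,2)),  (3;(1)) }


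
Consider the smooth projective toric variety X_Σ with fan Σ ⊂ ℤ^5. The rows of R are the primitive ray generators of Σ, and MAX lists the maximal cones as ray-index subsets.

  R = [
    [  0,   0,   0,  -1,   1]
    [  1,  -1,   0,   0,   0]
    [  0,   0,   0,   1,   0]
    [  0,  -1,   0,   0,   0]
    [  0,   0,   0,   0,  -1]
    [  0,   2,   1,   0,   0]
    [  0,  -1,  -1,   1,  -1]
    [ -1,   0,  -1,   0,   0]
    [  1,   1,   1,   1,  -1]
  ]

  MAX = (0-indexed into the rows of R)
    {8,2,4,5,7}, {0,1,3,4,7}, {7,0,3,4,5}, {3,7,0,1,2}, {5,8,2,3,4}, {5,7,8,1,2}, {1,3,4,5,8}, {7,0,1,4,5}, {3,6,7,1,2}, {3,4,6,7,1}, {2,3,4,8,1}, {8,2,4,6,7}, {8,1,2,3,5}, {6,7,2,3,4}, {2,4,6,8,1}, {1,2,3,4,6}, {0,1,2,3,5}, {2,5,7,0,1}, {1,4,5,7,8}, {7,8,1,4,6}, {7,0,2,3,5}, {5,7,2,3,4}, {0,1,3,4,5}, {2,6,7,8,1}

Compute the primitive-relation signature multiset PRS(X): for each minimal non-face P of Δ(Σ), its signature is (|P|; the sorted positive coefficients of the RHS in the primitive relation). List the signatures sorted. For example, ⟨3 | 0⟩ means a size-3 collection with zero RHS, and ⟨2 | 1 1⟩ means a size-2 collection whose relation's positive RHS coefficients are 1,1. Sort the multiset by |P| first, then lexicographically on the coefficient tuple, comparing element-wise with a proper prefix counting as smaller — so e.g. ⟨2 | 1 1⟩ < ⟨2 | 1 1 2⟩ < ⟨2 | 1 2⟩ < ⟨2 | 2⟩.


9 minimal non-faces of Δ(Σ) (on 9 rays):

  {0,6}:  v_{0} + v_{6} = v_{1} + v_{7}  so sig = ⟨2 | 1 1⟩
  {0,8}:  v_{0} + v_{8} = v_{1} + v_{5}  so sig = ⟨2 | 1 1⟩
  {5,6}:  v_{5} + v_{6} = v_{7} + v_{8}  so sig = ⟨2 | 1 1⟩
  {0,2,4}:  v_{0} + v_{2} + v_{4} = 0  so sig = ⟨3 | 0⟩
  {3,7,8}:  v_{3} + v_{7} + v_{8} = v_{2} + v_{4}  so sig = ⟨3 | 1 1⟩
  {3,6,8}:  v_{3} + v_{6} + v_{8} = v_{1} + 2·v_{2} + 2·v_{4}  so sig = ⟨3 | 1 2 2⟩
  {1,3,5,7}:  v_{1} + v_{3} + v_{5} + v_{7} = 0  so sig = ⟨4 | 0⟩
  {1,2,4,5}:  v_{1} + v_{2} + v_{4} + v_{5} = v_{8}  so sig = ⟨4 | 1⟩
  {1,2,4,7}:  v_{1} + v_{2} + v_{4} + v_{7} = v_{6}  so sig = ⟨4 | 1⟩

so the primitive-relation signature multiset is
[⟨2 | 1 1⟩, ⟨2 | 1 1⟩, ⟨2 | 1 1⟩, ⟨3 | 0⟩, ⟨3 | 1 1⟩, ⟨3 | 1 2 2⟩, ⟨4 | 0⟩, ⟨4 | 1⟩, ⟨4 | 1⟩]


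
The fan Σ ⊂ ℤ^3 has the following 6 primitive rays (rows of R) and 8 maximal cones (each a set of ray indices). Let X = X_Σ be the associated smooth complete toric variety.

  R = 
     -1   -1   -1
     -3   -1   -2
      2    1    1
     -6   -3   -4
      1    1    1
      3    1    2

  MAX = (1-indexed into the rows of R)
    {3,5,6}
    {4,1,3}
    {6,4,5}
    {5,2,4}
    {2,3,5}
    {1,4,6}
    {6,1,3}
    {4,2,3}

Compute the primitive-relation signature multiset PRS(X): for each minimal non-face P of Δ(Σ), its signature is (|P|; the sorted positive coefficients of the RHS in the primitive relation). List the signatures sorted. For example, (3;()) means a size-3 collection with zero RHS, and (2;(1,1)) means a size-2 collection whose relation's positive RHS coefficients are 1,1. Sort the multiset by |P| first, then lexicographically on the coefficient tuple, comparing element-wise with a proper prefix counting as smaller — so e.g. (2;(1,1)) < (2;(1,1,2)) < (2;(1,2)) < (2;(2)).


5 collections generate NE(X_Σ); each relation:

  P = {1,5}:  v_{1} + v_{5} = 0  so sig = (2;())
  P = {2,6}:  v_{2} + v_{6} = 0  so sig = (2;())
  P = {1,2}:  v_{1} + v_{2} = v_{3} + v_{4}  so sig = (2;(1,1))
  P = {3,4,5}:  v_{3} + v_{4} + v_{5} = v_{2}  so sig = (3;(1))
  P = {3,4,6}:  v_{3} + v_{4} + v_{6} = v_{1}  so sig = (3;(1))

Signatures (|P|; sorted positive RHS coefficients), sorted:
{ (2;()) ×2,  (2;(1,1)),  (3;(1)) ×2 }


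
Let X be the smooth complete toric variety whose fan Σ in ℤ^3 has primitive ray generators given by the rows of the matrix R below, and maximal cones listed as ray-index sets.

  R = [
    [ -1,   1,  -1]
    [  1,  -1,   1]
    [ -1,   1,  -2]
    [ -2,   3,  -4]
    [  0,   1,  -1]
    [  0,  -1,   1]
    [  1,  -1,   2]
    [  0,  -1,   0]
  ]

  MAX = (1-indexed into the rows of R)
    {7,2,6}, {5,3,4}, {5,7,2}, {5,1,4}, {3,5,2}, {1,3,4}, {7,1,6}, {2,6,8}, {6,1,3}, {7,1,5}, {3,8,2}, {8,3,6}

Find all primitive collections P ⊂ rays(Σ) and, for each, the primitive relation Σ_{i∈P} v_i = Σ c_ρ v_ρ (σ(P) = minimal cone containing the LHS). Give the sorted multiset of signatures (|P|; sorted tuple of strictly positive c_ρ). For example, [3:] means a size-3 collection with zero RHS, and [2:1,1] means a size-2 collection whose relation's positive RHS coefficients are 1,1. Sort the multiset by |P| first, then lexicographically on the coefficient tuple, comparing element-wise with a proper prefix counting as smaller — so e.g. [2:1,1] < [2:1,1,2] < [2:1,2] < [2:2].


12 minimal non-faces of Δ(Σ) (on 8 rays):

  • {1,2}:  v_{1} + v_{2} = 0 ; sig = [2:]
  • {3,7}:  v_{3} + v_{7} = 0 ; sig = [2:]
  • {5,6}:  v_{5} + v_{6} = 0 ; sig = [2:]
  • {1,8}:  v_{1} + v_{8} = v_{3} + v_{6} ; sig = [2:1,1]
  • {2,4}:  v_{2} + v_{4} = v_{3} + v_{5} ; sig = [2:1,1]
  • {4,6}:  v_{4} + v_{6} = v_{1} + v_{3} ; sig = [2:1,1]
  • {4,7}:  v_{4} + v_{7} = v_{1} + v_{5} ; sig = [2:1,1]
  • {5,8}:  v_{5} + v_{8} = v_{2} + v_{3} ; sig = [2:1,1]
  • {7,8}:  v_{7} + v_{8} = v_{2} + v_{6} ; sig = [2:1,1]
  • {4,8}:  v_{4} + v_{8} = 2·v_{3} ; sig = [2:2]
  • {1,3,5}:  v_{1} + v_{3} + v_{5} = v_{4} ; sig = [3:1]
  • {2,3,6}:  v_{2} + v_{3} + v_{6} = v_{8} ; sig = [3:1]

Sorted signature multiset PRS(X):
    [2:]
    [2:]
    [2:]
    [2:1,1]
    [2:1,1]
    [2:1,1]
    [2:1,1]
    [2:1,1]
    [2:1,1]
    [2:2]
    [3:1]
    [3:1]


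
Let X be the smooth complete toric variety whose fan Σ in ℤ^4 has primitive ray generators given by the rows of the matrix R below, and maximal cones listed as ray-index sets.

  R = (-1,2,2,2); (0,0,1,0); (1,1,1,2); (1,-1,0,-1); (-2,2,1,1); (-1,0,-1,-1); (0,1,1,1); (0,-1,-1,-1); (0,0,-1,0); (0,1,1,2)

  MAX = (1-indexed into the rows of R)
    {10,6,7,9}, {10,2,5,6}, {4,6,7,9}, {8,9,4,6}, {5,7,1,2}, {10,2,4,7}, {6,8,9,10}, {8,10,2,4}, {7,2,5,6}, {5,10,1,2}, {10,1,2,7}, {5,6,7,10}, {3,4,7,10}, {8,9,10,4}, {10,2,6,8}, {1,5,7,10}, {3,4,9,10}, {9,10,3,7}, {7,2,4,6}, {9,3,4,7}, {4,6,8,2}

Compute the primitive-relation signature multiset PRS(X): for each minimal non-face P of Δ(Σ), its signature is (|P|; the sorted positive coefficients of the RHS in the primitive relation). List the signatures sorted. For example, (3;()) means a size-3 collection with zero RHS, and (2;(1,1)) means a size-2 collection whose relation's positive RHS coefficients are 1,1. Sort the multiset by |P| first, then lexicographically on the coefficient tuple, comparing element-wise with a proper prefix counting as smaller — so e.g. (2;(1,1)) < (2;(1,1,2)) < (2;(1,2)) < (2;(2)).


Σ has 18 primitive collections:

  P={2,9}:  v_{2} + v_{9} = 0 ; sig = (2;())
  P={7,8}:  v_{7} + v_{8} = 0 ; sig = (2;())
  P={1,6}:  v_{1} + v_{6} = v_{5} ; sig = (2;(1))
  P={1,4}:  v_{1} + v_{4} = v_{2} + v_{7} ; sig = (2;(1,1))
  P={3,6}:  v_{3} + v_{6} = v_{7} + v_{9} ; sig = (2;(1,1))
  P={1,8}:  v_{1} + v_{8} = v_{2} + v_{6} + v_{10} ; sig = (2;(1,1,1))
  P={1,9}:  v_{1} + v_{9} = v_{6} + v_{7} + v_{10} ; sig = (2;(1,1,1))
  P={2,3}:  v_{2} + v_{3} = v_{4} + v_{7} + v_{10} ; sig = (2;(1,1,1))
  P={3,8}:  v_{3} + v_{8} = v_{4} + v_{9} + v_{10} ; sig = (2;(1,1,1))
  P={4,5}:  v_{4} + v_{5} = v_{2} + v_{6} + v_{7} ; sig = (2;(1,1,1))
  P={3,5}:  v_{3} + v_{5} = v_{6} + 2·v_{7} + v_{10} ; sig = (2;(1,1,2))
  P={5,8}:  v_{5} + v_{8} = v_{2} + 2·v_{6} + v_{10} ; sig = (2;(1,1,2))
  P={5,9}:  v_{5} + v_{9} = 2·v_{6} + v_{7} + v_{10} ; sig = (2;(1,1,2))
  P={1,3}:  v_{1} + v_{3} = 2·v_{7} + v_{10} ; sig = (2;(1,2))
  P={4,6,10}:  v_{4} + v_{6} + v_{10} = 0 ; sig = (3;())
  P={2,6,7,10}:  v_{2} + v_{6} + v_{7} + v_{10} = v_{1} ; sig = (4;(1))
  P={4,7,9,10}:  v_{4} + v_{7} + v_{9} + v_{10} = v_{3} ; sig = (4;(1))
  P={2,5,7,10}:  v_{2} + v_{5} + v_{7} + v_{10} = 2·v_{1} ; sig = (4;(2))

so the primitive-relation signature multiset is
{ (2;()) ×2,  (2;(1)),  (2;(1,1)) ×2,  (2;(1,1,1)) ×5,  (2;(1,1,2)) ×3,  (2;(1,2)),  (3;()),  (4;(1)) ×2,  (4;(2)) }


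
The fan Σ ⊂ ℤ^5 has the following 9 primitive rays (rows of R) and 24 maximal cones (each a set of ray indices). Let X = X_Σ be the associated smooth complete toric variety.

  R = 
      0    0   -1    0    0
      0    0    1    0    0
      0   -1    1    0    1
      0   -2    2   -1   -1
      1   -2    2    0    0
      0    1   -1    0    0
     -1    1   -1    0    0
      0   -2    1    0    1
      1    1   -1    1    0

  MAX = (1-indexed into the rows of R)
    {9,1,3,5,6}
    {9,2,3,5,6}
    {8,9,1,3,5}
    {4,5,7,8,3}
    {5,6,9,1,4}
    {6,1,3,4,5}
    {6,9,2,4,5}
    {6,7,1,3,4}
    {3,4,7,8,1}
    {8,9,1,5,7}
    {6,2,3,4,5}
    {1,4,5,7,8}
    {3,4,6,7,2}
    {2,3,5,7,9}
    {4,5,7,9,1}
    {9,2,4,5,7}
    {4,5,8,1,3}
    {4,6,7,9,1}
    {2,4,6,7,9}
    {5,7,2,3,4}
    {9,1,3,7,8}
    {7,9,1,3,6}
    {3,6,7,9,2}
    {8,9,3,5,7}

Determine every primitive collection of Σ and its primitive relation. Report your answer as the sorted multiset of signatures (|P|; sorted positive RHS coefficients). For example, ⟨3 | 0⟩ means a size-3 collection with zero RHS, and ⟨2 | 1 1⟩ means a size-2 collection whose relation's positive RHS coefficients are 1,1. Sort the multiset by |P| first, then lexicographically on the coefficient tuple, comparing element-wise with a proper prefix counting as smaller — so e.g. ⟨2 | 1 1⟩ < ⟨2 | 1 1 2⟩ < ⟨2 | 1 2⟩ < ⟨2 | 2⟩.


Primitive collections (7):

  P = {1,2}:  v_{1} + v_{2} = 0 ; sig = ⟨2 | 0⟩
  P = {6,8}:  v_{6} + v_{8} = v_{1} + v_{3} ; sig = ⟨2 | 1 1⟩
  P = {2,8}:  v_{2} + v_{8} = v_{3} + v_{5} + v_{7} ; sig = ⟨2 | 1 1 1⟩
  P = {5,6,7}:  v_{5} + v_{6} + v_{7} = 0 ; sig = ⟨3 | 0⟩
  P = {3,4,9}:  v_{3} + v_{4} + v_{9} = v_{5} ; sig = ⟨3 | 1⟩
  P = {4,8,9}:  v_{4} + v_{8} + v_{9} = v_{1} + 2·v_{5} + v_{7} ; sig = ⟨3 | 1 1 2⟩
  P = {1,3,5,7}:  v_{1} + v_{3} + v_{5} + v_{7} = v_{8} ; sig = ⟨4 | 1⟩

Hence PRS(X_Σ) =
[⟨2 | 0⟩, ⟨2 | 1 1⟩, ⟨2 | 1 1 1⟩, ⟨3 | 0⟩, ⟨3 | 1⟩, ⟨3 | 1 1 2⟩, ⟨4 | 1⟩]
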